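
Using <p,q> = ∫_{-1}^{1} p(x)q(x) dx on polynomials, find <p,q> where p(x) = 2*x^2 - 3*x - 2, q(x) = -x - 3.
<p,q> = 10

Expand the product: p(x)·q(x) = -2*x^3 - 3*x^2 + 11*x + 6.
∫_{-1}^{1} of each monomial x^k gives [2/(k+1) if k even, 0 if k odd]. Integrating term-by-term (or equivalently evaluating the antiderivative F(x) = -x^4/2 - x^3 + 11*x^2/2 + 6*x at the endpoints):
  F(1) − F(−1) = 10 − (0) = 10.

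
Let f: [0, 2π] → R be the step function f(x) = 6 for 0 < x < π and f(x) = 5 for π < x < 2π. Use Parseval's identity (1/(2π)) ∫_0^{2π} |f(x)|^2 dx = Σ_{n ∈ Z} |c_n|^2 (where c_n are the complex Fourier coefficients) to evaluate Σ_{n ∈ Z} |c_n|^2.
Σ |c_n|^2 = 61/2

Parseval equates the L^2 energy of f (normalised by 1/(2π)) with the ℓ^2 sum of its Fourier coefficients: (1/(2π)) ∫_0^{2π} |f|^2 = Σ |c_n|^2.
Compute the left side: (1/(2π)) [∫_0^π 6^2 dx + ∫_π^{2π} 5^2 dx] = (1/(2π)) · (36π + 25π) = (36 + 25)/2 = 61/2.
So Σ_{n ∈ Z} |c_n|^2 = 61/2.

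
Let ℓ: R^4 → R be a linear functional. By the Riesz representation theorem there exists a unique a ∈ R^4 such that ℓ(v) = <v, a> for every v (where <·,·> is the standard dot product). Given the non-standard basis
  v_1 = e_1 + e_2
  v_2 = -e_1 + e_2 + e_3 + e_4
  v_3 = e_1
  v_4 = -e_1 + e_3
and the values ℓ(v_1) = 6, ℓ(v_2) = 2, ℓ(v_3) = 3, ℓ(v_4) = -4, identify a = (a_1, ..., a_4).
a = (3, 3, -1, 3)

Write a = (a_1, ..., a_4) in the standard basis. For each basis vector v_i, ℓ(v_i) = <v_i, a> is a linear equation in the a_j's. Collect the n equations into a matrix system V a = ℓ, where row i of V is v_i (expressed in the standard basis). Since V is invertible (lower-triangular with 1s on the diagonal, up to permutation), solve by back-substitution:
  V =
[[1, 1, 0, 0],
 [-1, 1, 1, 1],
 [1, 0, 0, 0],
 [-1, 0, 1, 0]]
  V a = (6, 2, 3, -4)
Solving gives a = (3, 3, -1, 3).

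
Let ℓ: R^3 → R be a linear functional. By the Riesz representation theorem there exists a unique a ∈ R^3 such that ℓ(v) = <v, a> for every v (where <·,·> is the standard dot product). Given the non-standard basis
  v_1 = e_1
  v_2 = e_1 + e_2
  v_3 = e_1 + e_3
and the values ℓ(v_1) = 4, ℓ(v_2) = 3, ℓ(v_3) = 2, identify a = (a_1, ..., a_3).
a = (4, -1, -2)

Write a = (a_1, ..., a_3) in the standard basis. For each basis vector v_i, ℓ(v_i) = <v_i, a> is a linear equation in the a_j's. Collect the n equations into a matrix system V a = ℓ, where row i of V is v_i (expressed in the standard basis). Since V is invertible (lower-triangular with 1s on the diagonal, up to permutation), solve by back-substitution:
  V =
[[1, 0, 0],
 [1, 1, 0],
 [1, 0, 1]]
  V a = (4, 3, 2)
Solving gives a = (4, -1, -2).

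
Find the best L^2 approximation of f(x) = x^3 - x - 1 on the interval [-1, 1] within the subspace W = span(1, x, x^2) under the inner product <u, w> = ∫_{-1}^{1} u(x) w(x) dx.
g(x) = -2*x/5 - 1

The best approximation g ∈ W is the orthogonal projection of f onto W. Writing g = a_0 + a_1 x + a_2 x^2, the coefficients solve the normal equations G · a = b where
  G_{ij} = <φ_i, φ_j> and b_i = <f, φ_i>, with φ_0 = 1, φ_1 = x, φ_2 = x^2.
G =
  [2, 0, 2/3]
  [0, 2/3, 0]
  [2/3, 0, 2/5],
b = (-2, -4/15, -2/3).
Solving gives a_0 = -1, a_1 = -2/5, a_2 = 0, so
  g(x) = -2*x/5 - 1.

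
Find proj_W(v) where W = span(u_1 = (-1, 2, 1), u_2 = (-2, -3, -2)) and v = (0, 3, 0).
proj_W(v) = (-2/11, 25/11, 14/11)

Set up U = [u_1 | ... | u_2] ∈ R^(3×2). The projector onto W = col(U) is P = U (U^T U)^(-1) U^T.
Compute U^T U =
  [6, -6]
  [-6, 17],
and U^T v = (6, -9).
Solve U^T U · c = U^T v for the coefficients: c = (8/11, -3/11). The projection is proj_W(v) = U c.
Check: (v - proj_W(v)) · u_1 = 0  (should be 0).
Check: (v - proj_W(v)) · u_2 = 0  (should be 0).
Result: proj_W(v) = (-2/11, 25/11, 14/11).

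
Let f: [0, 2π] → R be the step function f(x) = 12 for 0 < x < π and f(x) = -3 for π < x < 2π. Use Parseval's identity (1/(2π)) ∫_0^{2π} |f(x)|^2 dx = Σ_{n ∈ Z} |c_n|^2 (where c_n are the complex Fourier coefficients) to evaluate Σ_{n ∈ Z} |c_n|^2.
Σ |c_n|^2 = 153/2

Parseval equates the L^2 energy of f (normalised by 1/(2π)) with the ℓ^2 sum of its Fourier coefficients: (1/(2π)) ∫_0^{2π} |f|^2 = Σ |c_n|^2.
Compute the left side: (1/(2π)) [∫_0^π 12^2 dx + ∫_π^{2π} (-3)^2 dx] = (1/(2π)) · (144π + 9π) = (144 + 9)/2 = 153/2.
So Σ_{n ∈ Z} |c_n|^2 = 153/2.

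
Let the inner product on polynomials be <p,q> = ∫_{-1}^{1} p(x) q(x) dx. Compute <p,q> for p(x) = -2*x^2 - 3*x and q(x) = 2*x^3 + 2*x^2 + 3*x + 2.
<p,q> = -38/3

Expand the product: p(x)·q(x) = -4*x^5 - 10*x^4 - 12*x^3 - 13*x^2 - 6*x.
∫_{-1}^{1} of each monomial x^k gives [2/(k+1) if k even, 0 if k odd]. Integrating term-by-term (or equivalently evaluating the antiderivative F(x) = -2*x^6/3 - 2*x^5 - 3*x^4 - 13*x^3/3 - 3*x^2 at the endpoints):
  F(1) − F(−1) = -13 − (-1/3) = -38/3.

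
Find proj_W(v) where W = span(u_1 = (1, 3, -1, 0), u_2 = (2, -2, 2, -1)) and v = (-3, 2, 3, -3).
proj_W(v) = (-28/107, 4/107, -16/107, 11/107)

Set up U = [u_1 | ... | u_2] ∈ R^(4×2). The projector onto W = col(U) is P = U (U^T U)^(-1) U^T.
Compute U^T U =
  [11, -6]
  [-6, 13],
and U^T v = (0, -1).
Solve U^T U · c = U^T v for the coefficients: c = (-6/107, -11/107). The projection is proj_W(v) = U c.
Check: (v - proj_W(v)) · u_1 = 0  (should be 0).
Check: (v - proj_W(v)) · u_2 = 0  (should be 0).
Result: proj_W(v) = (-28/107, 4/107, -16/107, 11/107).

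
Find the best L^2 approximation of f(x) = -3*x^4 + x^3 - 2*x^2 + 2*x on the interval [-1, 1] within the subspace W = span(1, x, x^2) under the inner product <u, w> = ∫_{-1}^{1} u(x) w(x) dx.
g(x) = -32*x^2/7 + 13*x/5 + 9/35

The best approximation g ∈ W is the orthogonal projection of f onto W. Writing g = a_0 + a_1 x + a_2 x^2, the coefficients solve the normal equations G · a = b where
  G_{ij} = <φ_i, φ_j> and b_i = <f, φ_i>, with φ_0 = 1, φ_1 = x, φ_2 = x^2.
G =
  [2, 0, 2/3]
  [0, 2/3, 0]
  [2/3, 0, 2/5],
b = (-38/15, 26/15, -58/35).
Solving gives a_0 = 9/35, a_1 = 13/5, a_2 = -32/7, so
  g(x) = -32*x^2/7 + 13*x/5 + 9/35.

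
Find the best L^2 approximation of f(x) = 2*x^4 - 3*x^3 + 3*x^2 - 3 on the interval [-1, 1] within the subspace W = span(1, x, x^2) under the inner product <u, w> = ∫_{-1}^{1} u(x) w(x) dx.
g(x) = 33*x^2/7 - 9*x/5 - 111/35

The best approximation g ∈ W is the orthogonal projection of f onto W. Writing g = a_0 + a_1 x + a_2 x^2, the coefficients solve the normal equations G · a = b where
  G_{ij} = <φ_i, φ_j> and b_i = <f, φ_i>, with φ_0 = 1, φ_1 = x, φ_2 = x^2.
G =
  [2, 0, 2/3]
  [0, 2/3, 0]
  [2/3, 0, 2/5],
b = (-16/5, -6/5, -8/35).
Solving gives a_0 = -111/35, a_1 = -9/5, a_2 = 33/7, so
  g(x) = 33*x^2/7 - 9*x/5 - 111/35.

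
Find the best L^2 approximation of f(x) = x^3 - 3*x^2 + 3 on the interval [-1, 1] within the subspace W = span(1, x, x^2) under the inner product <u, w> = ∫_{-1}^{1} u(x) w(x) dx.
g(x) = -3*x^2 + 3*x/5 + 3

The best approximation g ∈ W is the orthogonal projection of f onto W. Writing g = a_0 + a_1 x + a_2 x^2, the coefficients solve the normal equations G · a = b where
  G_{ij} = <φ_i, φ_j> and b_i = <f, φ_i>, with φ_0 = 1, φ_1 = x, φ_2 = x^2.
G =
  [2, 0, 2/3]
  [0, 2/3, 0]
  [2/3, 0, 2/5],
b = (4, 2/5, 4/5).
Solving gives a_0 = 3, a_1 = 3/5, a_2 = -3, so
  g(x) = -3*x^2 + 3*x/5 + 3.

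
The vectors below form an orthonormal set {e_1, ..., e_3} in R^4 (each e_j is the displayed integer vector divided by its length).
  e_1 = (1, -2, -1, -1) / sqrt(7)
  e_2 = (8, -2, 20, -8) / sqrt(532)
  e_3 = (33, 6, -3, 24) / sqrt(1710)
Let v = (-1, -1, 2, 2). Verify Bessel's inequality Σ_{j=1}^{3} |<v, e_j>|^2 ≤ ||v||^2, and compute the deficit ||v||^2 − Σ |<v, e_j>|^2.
Σ |<v, e_j>|^2 = 19/10; ||v||^2 = 10; deficit = 81/10

Write each e_j = u_j / sqrt(<u_j, u_j>) where u_j is the displayed integer vector. Then <v, e_j> = <v, u_j> / sqrt(<u_j, u_j>), so |<v, e_j>|^2 = <v, u_j>^2 / <u_j, u_j>.
Coefficients: <v, e_1> = -3/sqrt(7), <v, e_2> = 18/sqrt(532), <v, e_3> = 3/sqrt(1710).
Square and sum: Σ |<v, e_j>|^2 = 19/10.
Compute ||v||^2 = v·v = 10.
Deficit = 10 − 19/10 = 81/10 ≥ 0, confirming Bessel's inequality. (The deficit equals ||v − Σ <v,e_j> e_j||^2, the squared distance from v to span{e_j}.)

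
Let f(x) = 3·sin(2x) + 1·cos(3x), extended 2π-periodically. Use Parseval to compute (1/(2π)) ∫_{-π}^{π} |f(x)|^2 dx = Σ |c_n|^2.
Σ |c_n|^2 = 5

Expand |f|^2 and use orthogonality of {sin(nx), cos(mx)} on [-π, π]:
  ∫_{-π}^{π} sin(nx)^2 dx = π, ∫ cos(mx)^2 dx = π, and cross terms integrate to 0.
So ∫_{-π}^{π} f(x)^2 dx = 3^2 · π + 1^2 · π = (9 + 1)π.
Divide by 2π: (9 + 1)/2 = 5.
By Parseval, this equals Σ |c_n|^2.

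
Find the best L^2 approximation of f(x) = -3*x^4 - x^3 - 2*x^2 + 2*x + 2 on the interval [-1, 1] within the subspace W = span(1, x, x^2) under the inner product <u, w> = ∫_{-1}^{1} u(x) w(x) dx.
g(x) = -32*x^2/7 + 7*x/5 + 79/35

The best approximation g ∈ W is the orthogonal projection of f onto W. Writing g = a_0 + a_1 x + a_2 x^2, the coefficients solve the normal equations G · a = b where
  G_{ij} = <φ_i, φ_j> and b_i = <f, φ_i>, with φ_0 = 1, φ_1 = x, φ_2 = x^2.
G =
  [2, 0, 2/3]
  [0, 2/3, 0]
  [2/3, 0, 2/5],
b = (22/15, 14/15, -34/105).
Solving gives a_0 = 79/35, a_1 = 7/5, a_2 = -32/7, so
  g(x) = -32*x^2/7 + 7*x/5 + 79/35.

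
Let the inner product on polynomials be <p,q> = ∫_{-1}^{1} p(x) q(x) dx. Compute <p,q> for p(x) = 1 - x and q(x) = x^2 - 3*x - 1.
<p,q> = 2/3

Expand the product: p(x)·q(x) = -x^3 + 4*x^2 - 2*x - 1.
∫_{-1}^{1} of each monomial x^k gives [2/(k+1) if k even, 0 if k odd]. Integrating term-by-term (or equivalently evaluating the antiderivative F(x) = -x^4/4 + 4*x^3/3 - x^2 - x at the endpoints):
  F(1) − F(−1) = -11/12 − (-19/12) = 2/3.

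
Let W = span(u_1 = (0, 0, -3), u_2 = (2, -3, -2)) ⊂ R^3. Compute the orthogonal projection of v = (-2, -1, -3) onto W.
proj_W(v) = (-2/13, 3/13, -3)

Set up U = [u_1 | ... | u_2] ∈ R^(3×2). The projector onto W = col(U) is P = U (U^T U)^(-1) U^T.
Compute U^T U =
  [9, 6]
  [6, 17],
and U^T v = (9, 5).
Solve U^T U · c = U^T v for the coefficients: c = (41/39, -1/13). The projection is proj_W(v) = U c.
Check: (v - proj_W(v)) · u_1 = 0  (should be 0).
Check: (v - proj_W(v)) · u_2 = 0  (should be 0).
Result: proj_W(v) = (-2/13, 3/13, -3).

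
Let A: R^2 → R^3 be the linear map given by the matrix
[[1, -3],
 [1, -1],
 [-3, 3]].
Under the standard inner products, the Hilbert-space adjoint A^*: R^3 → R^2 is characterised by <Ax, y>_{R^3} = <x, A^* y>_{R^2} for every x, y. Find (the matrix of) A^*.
A^* = A^T =
[[1, 1, -3],
 [-3, -1, 3]]

For real matrices with standard dot products, the defining identity <Ax, y> = <x, A^* y> gives (Ax)^T y = x^T (A^*) y, i.e. x^T A^T y = x^T (A^*) y. Since this holds for all x, y, we must have A^* = A^T. Therefore
A^* =
[[1, 1, -3],
 [-3, -1, 3]].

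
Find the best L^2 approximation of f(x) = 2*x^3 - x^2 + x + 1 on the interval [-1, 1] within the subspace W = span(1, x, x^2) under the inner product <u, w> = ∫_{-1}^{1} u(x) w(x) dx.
g(x) = -x^2 + 11*x/5 + 1

The best approximation g ∈ W is the orthogonal projection of f onto W. Writing g = a_0 + a_1 x + a_2 x^2, the coefficients solve the normal equations G · a = b where
  G_{ij} = <φ_i, φ_j> and b_i = <f, φ_i>, with φ_0 = 1, φ_1 = x, φ_2 = x^2.
G =
  [2, 0, 2/3]
  [0, 2/3, 0]
  [2/3, 0, 2/5],
b = (4/3, 22/15, 4/15).
Solving gives a_0 = 1, a_1 = 11/5, a_2 = -1, so
  g(x) = -x^2 + 11*x/5 + 1.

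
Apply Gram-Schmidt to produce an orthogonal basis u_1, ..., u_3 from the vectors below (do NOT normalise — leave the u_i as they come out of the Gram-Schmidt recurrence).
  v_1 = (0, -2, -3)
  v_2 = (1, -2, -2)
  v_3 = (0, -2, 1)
Orthogonal basis:
  u_1 = (0, -2, -3)
  u_2 = (1, -6/13, 4/13)
  u_3 = (-16/17, -24/17, 16/17)

Apply the Gram-Schmidt recurrence
  u_1 = v_1
  u_i = v_i − Σ_{j<i} ((v_i · u_j) / (u_j · u_j)) · u_j.

Step by step this gives:
  u_1 = (0, -2, -3)
  u_2 = (1, -6/13, 4/13)
  u_3 = (-16/17, -24/17, 16/17)

Orthogonality check:
  u_2 · u_1 = 0 (should be 0)
  u_3 · u_1 = 0 (should be 0)
  u_3 · u_2 = 0 (should be 0)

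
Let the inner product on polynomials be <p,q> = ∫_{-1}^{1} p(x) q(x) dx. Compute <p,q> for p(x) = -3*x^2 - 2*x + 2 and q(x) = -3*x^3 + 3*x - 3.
<p,q> = -38/5

Expand the product: p(x)·q(x) = 9*x^5 + 6*x^4 - 15*x^3 + 3*x^2 + 12*x - 6.
∫_{-1}^{1} of each monomial x^k gives [2/(k+1) if k even, 0 if k odd]. Integrating term-by-term (or equivalently evaluating the antiderivative F(x) = 3*x^6/2 + 6*x^5/5 - 15*x^4/4 + x^3 + 6*x^2 - 6*x at the endpoints):
  F(1) − F(−1) = -1/20 − (151/20) = -38/5.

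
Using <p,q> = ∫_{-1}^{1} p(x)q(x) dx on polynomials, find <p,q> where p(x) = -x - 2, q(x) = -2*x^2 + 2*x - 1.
<p,q> = 16/3

Expand the product: p(x)·q(x) = 2*x^3 + 2*x^2 - 3*x + 2.
∫_{-1}^{1} of each monomial x^k gives [2/(k+1) if k even, 0 if k odd]. Integrating term-by-term (or equivalently evaluating the antiderivative F(x) = x^4/2 + 2*x^3/3 - 3*x^2/2 + 2*x at the endpoints):
  F(1) − F(−1) = 5/3 − (-11/3) = 16/3.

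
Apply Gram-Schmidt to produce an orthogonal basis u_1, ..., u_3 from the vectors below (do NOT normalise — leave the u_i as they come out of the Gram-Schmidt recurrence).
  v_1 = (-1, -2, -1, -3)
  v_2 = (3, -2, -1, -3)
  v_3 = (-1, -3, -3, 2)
Orthogonal basis:
  u_1 = (-1, -2, -1, -3)
  u_2 = (56/15, -8/15, -4/15, -4/5)
  u_3 = (0, -18/7, -39/14, 37/14)

Apply the Gram-Schmidt recurrence
  u_1 = v_1
  u_i = v_i − Σ_{j<i} ((v_i · u_j) / (u_j · u_j)) · u_j.

Step by step this gives:
  u_1 = (-1, -2, -1, -3)
  u_2 = (56/15, -8/15, -4/15, -4/5)
  u_3 = (0, -18/7, -39/14, 37/14)

Orthogonality check:
  u_2 · u_1 = 0 (should be 0)
  u_3 · u_1 = 0 (should be 0)
  u_3 · u_2 = 0 (should be 0)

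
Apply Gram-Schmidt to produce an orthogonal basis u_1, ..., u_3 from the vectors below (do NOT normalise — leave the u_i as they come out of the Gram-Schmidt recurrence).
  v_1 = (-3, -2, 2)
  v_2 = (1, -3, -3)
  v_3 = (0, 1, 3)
Orthogonal basis:
  u_1 = (-3, -2, 2)
  u_2 = (8/17, -57/17, -45/17)
  u_3 = (156/157, -91/157, 143/157)

Apply the Gram-Schmidt recurrence
  u_1 = v_1
  u_i = v_i − Σ_{j<i} ((v_i · u_j) / (u_j · u_j)) · u_j.

Step by step this gives:
  u_1 = (-3, -2, 2)
  u_2 = (8/17, -57/17, -45/17)
  u_3 = (156/157, -91/157, 143/157)

Orthogonality check:
  u_2 · u_1 = 0 (should be 0)
  u_3 · u_1 = 0 (should be 0)
  u_3 · u_2 = 0 (should be 0)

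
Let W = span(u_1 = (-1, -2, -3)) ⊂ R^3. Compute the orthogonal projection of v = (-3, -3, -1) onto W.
proj_W(v) = (-6/7, -12/7, -18/7)

Set up U = [u_1 | ... | u_1] ∈ R^(3×1). The projector onto W = col(U) is P = U (U^T U)^(-1) U^T.
Compute U^T U =
  [14],
and U^T v = (12).
Solve U^T U · c = U^T v for the coefficients: c = (6/7). The projection is proj_W(v) = U c.
Check: (v - proj_W(v)) · u_1 = 0  (should be 0).
Result: proj_W(v) = (-6/7, -12/7, -18/7).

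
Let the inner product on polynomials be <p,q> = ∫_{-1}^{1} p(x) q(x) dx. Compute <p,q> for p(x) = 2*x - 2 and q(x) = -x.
<p,q> = -4/3

Expand the product: p(x)·q(x) = -2*x^2 + 2*x.
∫_{-1}^{1} of each monomial x^k gives [2/(k+1) if k even, 0 if k odd]. Integrating term-by-term (or equivalently evaluating the antiderivative F(x) = -2*x^3/3 + x^2 at the endpoints):
  F(1) − F(−1) = 1/3 − (5/3) = -4/3.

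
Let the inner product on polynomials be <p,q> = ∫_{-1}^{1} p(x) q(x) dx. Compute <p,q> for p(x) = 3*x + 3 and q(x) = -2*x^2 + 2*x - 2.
<p,q> = -12

Expand the product: p(x)·q(x) = -6*x^3 - 6.
∫_{-1}^{1} of each monomial x^k gives [2/(k+1) if k even, 0 if k odd]. Integrating term-by-term (or equivalently evaluating the antiderivative F(x) = -3*x^4/2 - 6*x at the endpoints):
  F(1) − F(−1) = -15/2 − (9/2) = -12.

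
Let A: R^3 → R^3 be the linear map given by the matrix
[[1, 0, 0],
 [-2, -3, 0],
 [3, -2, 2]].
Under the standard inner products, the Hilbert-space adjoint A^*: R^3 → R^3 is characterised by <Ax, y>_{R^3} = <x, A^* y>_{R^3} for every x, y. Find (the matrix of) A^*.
A^* = A^T =
[[1, -2, 3],
 [0, -3, -2],
 [0, 0, 2]]

For real matrices with standard dot products, the defining identity <Ax, y> = <x, A^* y> gives (Ax)^T y = x^T (A^*) y, i.e. x^T A^T y = x^T (A^*) y. Since this holds for all x, y, we must have A^* = A^T. Therefore
A^* =
[[1, -2, 3],
 [0, -3, -2],
 [0, 0, 2]].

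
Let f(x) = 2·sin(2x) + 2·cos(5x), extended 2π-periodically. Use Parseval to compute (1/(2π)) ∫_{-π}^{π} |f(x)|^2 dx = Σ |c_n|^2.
Σ |c_n|^2 = 4

Expand |f|^2 and use orthogonality of {sin(nx), cos(mx)} on [-π, π]:
  ∫_{-π}^{π} sin(nx)^2 dx = π, ∫ cos(mx)^2 dx = π, and cross terms integrate to 0.
So ∫_{-π}^{π} f(x)^2 dx = 2^2 · π + 2^2 · π = (4 + 4)π.
Divide by 2π: (4 + 4)/2 = 4.
By Parseval, this equals Σ |c_n|^2.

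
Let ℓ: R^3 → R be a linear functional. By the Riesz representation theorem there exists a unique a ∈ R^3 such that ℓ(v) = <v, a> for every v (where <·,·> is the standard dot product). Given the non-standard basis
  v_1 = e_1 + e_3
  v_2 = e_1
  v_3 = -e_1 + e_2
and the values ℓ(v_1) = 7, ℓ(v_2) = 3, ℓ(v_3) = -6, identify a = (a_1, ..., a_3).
a = (3, -3, 4)

Write a = (a_1, ..., a_3) in the standard basis. For each basis vector v_i, ℓ(v_i) = <v_i, a> is a linear equation in the a_j's. Collect the n equations into a matrix system V a = ℓ, where row i of V is v_i (expressed in the standard basis). Since V is invertible (lower-triangular with 1s on the diagonal, up to permutation), solve by back-substitution:
  V =
[[1, 0, 1],
 [1, 0, 0],
 [-1, 1, 0]]
  V a = (7, 3, -6)
Solving gives a = (3, -3, 4).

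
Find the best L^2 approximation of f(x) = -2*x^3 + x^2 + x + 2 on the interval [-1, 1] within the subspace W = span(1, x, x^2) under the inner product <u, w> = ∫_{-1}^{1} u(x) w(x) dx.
g(x) = x^2 - x/5 + 2

The best approximation g ∈ W is the orthogonal projection of f onto W. Writing g = a_0 + a_1 x + a_2 x^2, the coefficients solve the normal equations G · a = b where
  G_{ij} = <φ_i, φ_j> and b_i = <f, φ_i>, with φ_0 = 1, φ_1 = x, φ_2 = x^2.
G =
  [2, 0, 2/3]
  [0, 2/3, 0]
  [2/3, 0, 2/5],
b = (14/3, -2/15, 26/15).
Solving gives a_0 = 2, a_1 = -1/5, a_2 = 1, so
  g(x) = x^2 - x/5 + 2.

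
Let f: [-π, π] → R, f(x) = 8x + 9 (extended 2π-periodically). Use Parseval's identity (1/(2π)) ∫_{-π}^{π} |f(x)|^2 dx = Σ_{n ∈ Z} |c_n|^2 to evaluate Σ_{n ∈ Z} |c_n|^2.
Σ |c_n|^2 = 64π^2/3 + 81

Expand and integrate term by term over [-π, π]:
  ∫ (8x)^2 dx = 64·(2π^3/3); ∫ 2·8·(9)·x dx = 0 (odd integrand); ∫ 9^2 dx = 81·2π.
So (1/(2π)) ∫_{-π}^{π} (8x + 9)^2 dx = 64π^2/3 + 81 = 64π^2/3 + 81.
Parseval ⇒ Σ |c_n|^2 = 64π^2/3 + 81.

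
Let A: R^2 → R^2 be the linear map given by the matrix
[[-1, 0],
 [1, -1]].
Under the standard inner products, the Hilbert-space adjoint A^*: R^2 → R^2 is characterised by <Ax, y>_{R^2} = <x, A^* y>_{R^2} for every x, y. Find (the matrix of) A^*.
A^* = A^T =
[[-1, 1],
 [0, -1]]

For real matrices with standard dot products, the defining identity <Ax, y> = <x, A^* y> gives (Ax)^T y = x^T (A^*) y, i.e. x^T A^T y = x^T (A^*) y. Since this holds for all x, y, we must have A^* = A^T. Therefore
A^* =
[[-1, 1],
 [0, -1]].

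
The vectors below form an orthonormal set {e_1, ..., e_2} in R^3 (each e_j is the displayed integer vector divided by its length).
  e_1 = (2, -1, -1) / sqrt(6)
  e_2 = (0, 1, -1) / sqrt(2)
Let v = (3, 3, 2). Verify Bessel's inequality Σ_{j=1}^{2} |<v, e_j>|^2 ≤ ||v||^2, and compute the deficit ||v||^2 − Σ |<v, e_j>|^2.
Σ |<v, e_j>|^2 = 2/3; ||v||^2 = 22; deficit = 64/3

Write each e_j = u_j / sqrt(<u_j, u_j>) where u_j is the displayed integer vector. Then <v, e_j> = <v, u_j> / sqrt(<u_j, u_j>), so |<v, e_j>|^2 = <v, u_j>^2 / <u_j, u_j>.
Coefficients: <v, e_1> = 1/sqrt(6), <v, e_2> = 1/sqrt(2).
Square and sum: Σ |<v, e_j>|^2 = 2/3.
Compute ||v||^2 = v·v = 22.
Deficit = 22 − 2/3 = 64/3 ≥ 0, confirming Bessel's inequality. (The deficit equals ||v − Σ <v,e_j> e_j||^2, the squared distance from v to span{e_j}.)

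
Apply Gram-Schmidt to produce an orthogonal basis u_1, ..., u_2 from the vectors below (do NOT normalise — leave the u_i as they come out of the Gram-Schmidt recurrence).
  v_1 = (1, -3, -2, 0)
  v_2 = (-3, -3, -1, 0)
Orthogonal basis:
  u_1 = (1, -3, -2, 0)
  u_2 = (-25/7, -9/7, 1/7, 0)

Apply the Gram-Schmidt recurrence
  u_1 = v_1
  u_i = v_i − Σ_{j<i} ((v_i · u_j) / (u_j · u_j)) · u_j.

Step by step this gives:
  u_1 = (1, -3, -2, 0)
  u_2 = (-25/7, -9/7, 1/7, 0)

Orthogonality check:
  u_2 · u_1 = 0 (should be 0)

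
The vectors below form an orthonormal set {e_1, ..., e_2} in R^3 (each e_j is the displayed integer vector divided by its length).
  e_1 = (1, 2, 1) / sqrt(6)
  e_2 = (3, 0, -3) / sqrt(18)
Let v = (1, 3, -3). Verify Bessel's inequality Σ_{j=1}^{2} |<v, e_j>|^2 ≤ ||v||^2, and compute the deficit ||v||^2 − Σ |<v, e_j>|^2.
Σ |<v, e_j>|^2 = 32/3; ||v||^2 = 19; deficit = 25/3

Write each e_j = u_j / sqrt(<u_j, u_j>) where u_j is the displayed integer vector. Then <v, e_j> = <v, u_j> / sqrt(<u_j, u_j>), so |<v, e_j>|^2 = <v, u_j>^2 / <u_j, u_j>.
Coefficients: <v, e_1> = 4/sqrt(6), <v, e_2> = 12/sqrt(18).
Square and sum: Σ |<v, e_j>|^2 = 32/3.
Compute ||v||^2 = v·v = 19.
Deficit = 19 − 32/3 = 25/3 ≥ 0, confirming Bessel's inequality. (The deficit equals ||v − Σ <v,e_j> e_j||^2, the squared distance from v to span{e_j}.)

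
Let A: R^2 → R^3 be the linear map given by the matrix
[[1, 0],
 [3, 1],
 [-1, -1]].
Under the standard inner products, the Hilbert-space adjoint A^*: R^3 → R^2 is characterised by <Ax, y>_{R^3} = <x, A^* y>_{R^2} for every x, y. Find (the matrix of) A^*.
A^* = A^T =
[[1, 3, -1],
 [0, 1, -1]]

For real matrices with standard dot products, the defining identity <Ax, y> = <x, A^* y> gives (Ax)^T y = x^T (A^*) y, i.e. x^T A^T y = x^T (A^*) y. Since this holds for all x, y, we must have A^* = A^T. Therefore
A^* =
[[1, 3, -1],
 [0, 1, -1]].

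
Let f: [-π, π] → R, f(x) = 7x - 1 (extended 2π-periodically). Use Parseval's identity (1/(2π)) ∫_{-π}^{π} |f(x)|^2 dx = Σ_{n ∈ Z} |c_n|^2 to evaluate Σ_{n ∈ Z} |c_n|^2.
Σ |c_n|^2 = 49π^2/3 + 1

Expand and integrate term by term over [-π, π]:
  ∫ (7x)^2 dx = 49·(2π^3/3); ∫ 2·7·(-1)·x dx = 0 (odd integrand); ∫ (-1)^2 dx = 1·2π.
So (1/(2π)) ∫_{-π}^{π} (7x - 1)^2 dx = 49π^2/3 + 1 = 49π^2/3 + 1.
Parseval ⇒ Σ |c_n|^2 = 49π^2/3 + 1.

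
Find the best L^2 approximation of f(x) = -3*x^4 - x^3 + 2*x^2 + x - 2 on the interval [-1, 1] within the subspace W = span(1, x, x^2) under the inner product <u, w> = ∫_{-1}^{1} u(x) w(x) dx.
g(x) = -4*x^2/7 + 2*x/5 - 61/35

The best approximation g ∈ W is the orthogonal projection of f onto W. Writing g = a_0 + a_1 x + a_2 x^2, the coefficients solve the normal equations G · a = b where
  G_{ij} = <φ_i, φ_j> and b_i = <f, φ_i>, with φ_0 = 1, φ_1 = x, φ_2 = x^2.
G =
  [2, 0, 2/3]
  [0, 2/3, 0]
  [2/3, 0, 2/5],
b = (-58/15, 4/15, -146/105).
Solving gives a_0 = -61/35, a_1 = 2/5, a_2 = -4/7, so
  g(x) = -4*x^2/7 + 2*x/5 - 61/35.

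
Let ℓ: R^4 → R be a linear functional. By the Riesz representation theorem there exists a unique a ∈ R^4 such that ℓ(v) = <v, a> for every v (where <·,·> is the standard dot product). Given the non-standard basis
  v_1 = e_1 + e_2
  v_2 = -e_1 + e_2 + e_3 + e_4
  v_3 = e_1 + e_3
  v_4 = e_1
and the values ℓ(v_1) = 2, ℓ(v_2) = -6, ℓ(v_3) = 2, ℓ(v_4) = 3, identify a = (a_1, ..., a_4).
a = (3, -1, -1, -1)

Write a = (a_1, ..., a_4) in the standard basis. For each basis vector v_i, ℓ(v_i) = <v_i, a> is a linear equation in the a_j's. Collect the n equations into a matrix system V a = ℓ, where row i of V is v_i (expressed in the standard basis). Since V is invertible (lower-triangular with 1s on the diagonal, up to permutation), solve by back-substitution:
  V =
[[1, 1, 0, 0],
 [-1, 1, 1, 1],
 [1, 0, 1, 0],
 [1, 0, 0, 0]]
  V a = (2, -6, 2, 3)
Solving gives a = (3, -1, -1, -1).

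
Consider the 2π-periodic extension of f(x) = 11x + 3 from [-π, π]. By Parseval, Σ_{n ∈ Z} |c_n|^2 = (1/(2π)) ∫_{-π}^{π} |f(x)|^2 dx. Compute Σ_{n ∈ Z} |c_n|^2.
Σ |c_n|^2 = 121π^2/3 + 9

Expand and integrate term by term over [-π, π]:
  ∫ (11x)^2 dx = 121·(2π^3/3); ∫ 2·11·(3)·x dx = 0 (odd integrand); ∫ 3^2 dx = 9·2π.
So (1/(2π)) ∫_{-π}^{π} (11x + 3)^2 dx = 121π^2/3 + 9 = 121π^2/3 + 9.
Parseval ⇒ Σ |c_n|^2 = 121π^2/3 + 9.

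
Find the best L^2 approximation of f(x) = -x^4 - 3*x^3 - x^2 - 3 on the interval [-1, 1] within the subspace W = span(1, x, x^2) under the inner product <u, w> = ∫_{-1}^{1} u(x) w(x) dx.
g(x) = -13*x^2/7 - 9*x/5 - 102/35

The best approximation g ∈ W is the orthogonal projection of f onto W. Writing g = a_0 + a_1 x + a_2 x^2, the coefficients solve the normal equations G · a = b where
  G_{ij} = <φ_i, φ_j> and b_i = <f, φ_i>, with φ_0 = 1, φ_1 = x, φ_2 = x^2.
G =
  [2, 0, 2/3]
  [0, 2/3, 0]
  [2/3, 0, 2/5],
b = (-106/15, -6/5, -94/35).
Solving gives a_0 = -102/35, a_1 = -9/5, a_2 = -13/7, so
  g(x) = -13*x^2/7 - 9*x/5 - 102/35.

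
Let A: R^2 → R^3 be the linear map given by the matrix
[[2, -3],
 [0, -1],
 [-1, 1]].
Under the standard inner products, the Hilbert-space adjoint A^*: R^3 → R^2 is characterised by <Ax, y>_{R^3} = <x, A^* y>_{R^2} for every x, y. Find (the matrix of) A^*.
A^* = A^T =
[[2, 0, -1],
 [-3, -1, 1]]

For real matrices with standard dot products, the defining identity <Ax, y> = <x, A^* y> gives (Ax)^T y = x^T (A^*) y, i.e. x^T A^T y = x^T (A^*) y. Since this holds for all x, y, we must have A^* = A^T. Therefore
A^* =
[[2, 0, -1],
 [-3, -1, 1]].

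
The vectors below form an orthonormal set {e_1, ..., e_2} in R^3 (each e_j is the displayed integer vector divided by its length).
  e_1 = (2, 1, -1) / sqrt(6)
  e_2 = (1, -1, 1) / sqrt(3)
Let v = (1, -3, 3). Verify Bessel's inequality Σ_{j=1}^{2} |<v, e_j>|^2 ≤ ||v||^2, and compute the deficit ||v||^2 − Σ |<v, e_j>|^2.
Σ |<v, e_j>|^2 = 19; ||v||^2 = 19; deficit = 0

Write each e_j = u_j / sqrt(<u_j, u_j>) where u_j is the displayed integer vector. Then <v, e_j> = <v, u_j> / sqrt(<u_j, u_j>), so |<v, e_j>|^2 = <v, u_j>^2 / <u_j, u_j>.
Coefficients: <v, e_1> = -4/sqrt(6), <v, e_2> = 7/sqrt(3).
Square and sum: Σ |<v, e_j>|^2 = 19.
Compute ||v||^2 = v·v = 19.
Deficit = 19 − 19 = 0 ≥ 0, confirming Bessel's inequality. (The deficit equals ||v − Σ <v,e_j> e_j||^2, the squared distance from v to span{e_j}.)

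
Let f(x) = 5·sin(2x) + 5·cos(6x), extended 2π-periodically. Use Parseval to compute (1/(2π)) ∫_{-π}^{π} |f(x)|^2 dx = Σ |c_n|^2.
Σ |c_n|^2 = 25

Expand |f|^2 and use orthogonality of {sin(nx), cos(mx)} on [-π, π]:
  ∫_{-π}^{π} sin(nx)^2 dx = π, ∫ cos(mx)^2 dx = π, and cross terms integrate to 0.
So ∫_{-π}^{π} f(x)^2 dx = 5^2 · π + 5^2 · π = (25 + 25)π.
Divide by 2π: (25 + 25)/2 = 25.
By Parseval, this equals Σ |c_n|^2.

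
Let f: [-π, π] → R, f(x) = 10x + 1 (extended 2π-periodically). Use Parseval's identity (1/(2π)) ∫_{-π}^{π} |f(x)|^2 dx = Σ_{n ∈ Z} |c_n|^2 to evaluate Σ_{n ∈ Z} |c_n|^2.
Σ |c_n|^2 = 100π^2/3 + 1

Expand and integrate term by term over [-π, π]:
  ∫ (10x)^2 dx = 100·(2π^3/3); ∫ 2·10·(1)·x dx = 0 (odd integrand); ∫ 1^2 dx = 1·2π.
So (1/(2π)) ∫_{-π}^{π} (10x + 1)^2 dx = 100π^2/3 + 1 = 100π^2/3 + 1.
Parseval ⇒ Σ |c_n|^2 = 100π^2/3 + 1.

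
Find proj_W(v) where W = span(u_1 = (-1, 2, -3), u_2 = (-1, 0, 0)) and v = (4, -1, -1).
proj_W(v) = (4, 2/13, -3/13)

Set up U = [u_1 | ... | u_2] ∈ R^(3×2). The projector onto W = col(U) is P = U (U^T U)^(-1) U^T.
Compute U^T U =
  [14, 1]
  [1, 1],
and U^T v = (-3, -4).
Solve U^T U · c = U^T v for the coefficients: c = (1/13, -53/13). The projection is proj_W(v) = U c.
Check: (v - proj_W(v)) · u_1 = 0  (should be 0).
Check: (v - proj_W(v)) · u_2 = 0  (should be 0).
Result: proj_W(v) = (4, 2/13, -3/13).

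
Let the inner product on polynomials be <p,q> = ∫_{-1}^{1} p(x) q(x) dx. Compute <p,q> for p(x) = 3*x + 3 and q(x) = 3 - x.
<p,q> = 16

Expand the product: p(x)·q(x) = -3*x^2 + 6*x + 9.
∫_{-1}^{1} of each monomial x^k gives [2/(k+1) if k even, 0 if k odd]. Integrating term-by-term (or equivalently evaluating the antiderivative F(x) = -x^3 + 3*x^2 + 9*x at the endpoints):
  F(1) − F(−1) = 11 − (-5) = 16.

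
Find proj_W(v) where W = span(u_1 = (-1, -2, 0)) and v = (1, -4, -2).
proj_W(v) = (-7/5, -14/5, 0)

Set up U = [u_1 | ... | u_1] ∈ R^(3×1). The projector onto W = col(U) is P = U (U^T U)^(-1) U^T.
Compute U^T U =
  [5],
and U^T v = (7).
Solve U^T U · c = U^T v for the coefficients: c = (7/5). The projection is proj_W(v) = U c.
Check: (v - proj_W(v)) · u_1 = 0  (should be 0).
Result: proj_W(v) = (-7/5, -14/5, 0).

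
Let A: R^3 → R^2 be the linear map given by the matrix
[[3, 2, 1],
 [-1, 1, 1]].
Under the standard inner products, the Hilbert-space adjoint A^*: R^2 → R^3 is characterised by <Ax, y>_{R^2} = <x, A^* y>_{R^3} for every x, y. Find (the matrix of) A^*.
A^* = A^T =
[[3, -1],
 [2, 1],
 [1, 1]]

For real matrices with standard dot products, the defining identity <Ax, y> = <x, A^* y> gives (Ax)^T y = x^T (A^*) y, i.e. x^T A^T y = x^T (A^*) y. Since this holds for all x, y, we must have A^* = A^T. Therefore
A^* =
[[3, -1],
 [2, 1],
 [1, 1]].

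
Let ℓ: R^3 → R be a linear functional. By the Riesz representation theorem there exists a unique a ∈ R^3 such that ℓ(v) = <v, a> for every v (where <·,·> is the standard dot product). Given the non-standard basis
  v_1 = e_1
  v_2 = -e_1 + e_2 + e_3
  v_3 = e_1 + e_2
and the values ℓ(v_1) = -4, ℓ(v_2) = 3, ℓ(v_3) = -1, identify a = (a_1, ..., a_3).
a = (-4, 3, -4)

Write a = (a_1, ..., a_3) in the standard basis. For each basis vector v_i, ℓ(v_i) = <v_i, a> is a linear equation in the a_j's. Collect the n equations into a matrix system V a = ℓ, where row i of V is v_i (expressed in the standard basis). Since V is invertible (lower-triangular with 1s on the diagonal, up to permutation), solve by back-substitution:
  V =
[[1, 0, 0],
 [-1, 1, 1],
 [1, 1, 0]]
  V a = (-4, 3, -1)
Solving gives a = (-4, 3, -4).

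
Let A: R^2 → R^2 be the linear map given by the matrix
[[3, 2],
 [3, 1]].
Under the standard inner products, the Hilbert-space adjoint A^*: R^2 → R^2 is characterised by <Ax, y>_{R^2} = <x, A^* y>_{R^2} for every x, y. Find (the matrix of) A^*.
A^* = A^T =
[[3, 3],
 [2, 1]]

For real matrices with standard dot products, the defining identity <Ax, y> = <x, A^* y> gives (Ax)^T y = x^T (A^*) y, i.e. x^T A^T y = x^T (A^*) y. Since this holds for all x, y, we must have A^* = A^T. Therefore
A^* =
[[3, 3],
 [2, 1]].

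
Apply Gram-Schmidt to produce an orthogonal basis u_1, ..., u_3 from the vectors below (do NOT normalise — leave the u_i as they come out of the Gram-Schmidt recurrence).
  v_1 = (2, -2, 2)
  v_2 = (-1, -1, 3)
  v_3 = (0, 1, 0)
Orthogonal basis:
  u_1 = (2, -2, 2)
  u_2 = (-2, 0, 2)
  u_3 = (1/3, 2/3, 1/3)

Apply the Gram-Schmidt recurrence
  u_1 = v_1
  u_i = v_i − Σ_{j<i} ((v_i · u_j) / (u_j · u_j)) · u_j.

Step by step this gives:
  u_1 = (2, -2, 2)
  u_2 = (-2, 0, 2)
  u_3 = (1/3, 2/3, 1/3)

Orthogonality check:
  u_2 · u_1 = 0 (should be 0)
  u_3 · u_1 = 0 (should be 0)
  u_3 · u_2 = 0 (should be 0)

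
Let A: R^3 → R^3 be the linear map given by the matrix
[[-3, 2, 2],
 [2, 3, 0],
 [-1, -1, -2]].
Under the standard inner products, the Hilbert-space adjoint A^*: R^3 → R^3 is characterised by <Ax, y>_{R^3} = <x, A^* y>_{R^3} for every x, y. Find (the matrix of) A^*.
A^* = A^T =
[[-3, 2, -1],
 [2, 3, -1],
 [2, 0, -2]]

For real matrices with standard dot products, the defining identity <Ax, y> = <x, A^* y> gives (Ax)^T y = x^T (A^*) y, i.e. x^T A^T y = x^T (A^*) y. Since this holds for all x, y, we must have A^* = A^T. Therefore
A^* =
[[-3, 2, -1],
 [2, 3, -1],
 [2, 0, -2]].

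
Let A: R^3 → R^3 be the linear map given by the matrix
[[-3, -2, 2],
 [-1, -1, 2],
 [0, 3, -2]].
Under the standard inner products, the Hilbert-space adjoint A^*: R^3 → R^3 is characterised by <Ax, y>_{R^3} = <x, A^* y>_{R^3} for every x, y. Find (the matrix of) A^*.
A^* = A^T =
[[-3, -1, 0],
 [-2, -1, 3],
 [2, 2, -2]]

For real matrices with standard dot products, the defining identity <Ax, y> = <x, A^* y> gives (Ax)^T y = x^T (A^*) y, i.e. x^T A^T y = x^T (A^*) y. Since this holds for all x, y, we must have A^* = A^T. Therefore
A^* =
[[-3, -1, 0],
 [-2, -1, 3],
 [2, 2, -2]].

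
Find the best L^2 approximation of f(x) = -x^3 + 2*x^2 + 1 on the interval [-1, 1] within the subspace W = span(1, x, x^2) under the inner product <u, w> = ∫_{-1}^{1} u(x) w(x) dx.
g(x) = 2*x^2 - 3*x/5 + 1

The best approximation g ∈ W is the orthogonal projection of f onto W. Writing g = a_0 + a_1 x + a_2 x^2, the coefficients solve the normal equations G · a = b where
  G_{ij} = <φ_i, φ_j> and b_i = <f, φ_i>, with φ_0 = 1, φ_1 = x, φ_2 = x^2.
G =
  [2, 0, 2/3]
  [0, 2/3, 0]
  [2/3, 0, 2/5],
b = (10/3, -2/5, 22/15).
Solving gives a_0 = 1, a_1 = -3/5, a_2 = 2, so
  g(x) = 2*x^2 - 3*x/5 + 1.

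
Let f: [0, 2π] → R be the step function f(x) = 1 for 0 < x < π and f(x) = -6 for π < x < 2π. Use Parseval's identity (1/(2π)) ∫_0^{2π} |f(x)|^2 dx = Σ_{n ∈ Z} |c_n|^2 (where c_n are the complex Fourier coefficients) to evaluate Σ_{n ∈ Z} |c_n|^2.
Σ |c_n|^2 = 37/2

Parseval equates the L^2 energy of f (normalised by 1/(2π)) with the ℓ^2 sum of its Fourier coefficients: (1/(2π)) ∫_0^{2π} |f|^2 = Σ |c_n|^2.
Compute the left side: (1/(2π)) [∫_0^π 1^2 dx + ∫_π^{2π} (-6)^2 dx] = (1/(2π)) · (1π + 36π) = (1 + 36)/2 = 37/2.
So Σ_{n ∈ Z} |c_n|^2 = 37/2.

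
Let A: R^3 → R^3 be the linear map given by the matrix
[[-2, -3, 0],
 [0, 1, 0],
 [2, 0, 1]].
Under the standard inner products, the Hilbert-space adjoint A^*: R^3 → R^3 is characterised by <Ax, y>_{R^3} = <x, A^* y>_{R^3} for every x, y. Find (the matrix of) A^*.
A^* = A^T =
[[-2, 0, 2],
 [-3, 1, 0],
 [0, 0, 1]]

For real matrices with standard dot products, the defining identity <Ax, y> = <x, A^* y> gives (Ax)^T y = x^T (A^*) y, i.e. x^T A^T y = x^T (A^*) y. Since this holds for all x, y, we must have A^* = A^T. Therefore
A^* =
[[-2, 0, 2],
 [-3, 1, 0],
 [0, 0, 1]].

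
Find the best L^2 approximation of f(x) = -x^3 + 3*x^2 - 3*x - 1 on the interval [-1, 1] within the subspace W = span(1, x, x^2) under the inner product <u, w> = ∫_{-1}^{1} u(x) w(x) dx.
g(x) = 3*x^2 - 18*x/5 - 1

The best approximation g ∈ W is the orthogonal projection of f onto W. Writing g = a_0 + a_1 x + a_2 x^2, the coefficients solve the normal equations G · a = b where
  G_{ij} = <φ_i, φ_j> and b_i = <f, φ_i>, with φ_0 = 1, φ_1 = x, φ_2 = x^2.
G =
  [2, 0, 2/3]
  [0, 2/3, 0]
  [2/3, 0, 2/5],
b = (0, -12/5, 8/15).
Solving gives a_0 = -1, a_1 = -18/5, a_2 = 3, so
  g(x) = 3*x^2 - 18*x/5 - 1.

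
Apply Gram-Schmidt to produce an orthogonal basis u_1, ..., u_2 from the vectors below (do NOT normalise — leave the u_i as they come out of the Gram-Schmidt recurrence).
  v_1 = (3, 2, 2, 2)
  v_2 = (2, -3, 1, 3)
Orthogonal basis:
  u_1 = (3, 2, 2, 2)
  u_2 = (6/7, -79/21, 5/21, 47/21)

Apply the Gram-Schmidt recurrence
  u_1 = v_1
  u_i = v_i − Σ_{j<i} ((v_i · u_j) / (u_j · u_j)) · u_j.

Step by step this gives:
  u_1 = (3, 2, 2, 2)
  u_2 = (6/7, -79/21, 5/21, 47/21)

Orthogonality check:
  u_2 · u_1 = 0 (should be 0)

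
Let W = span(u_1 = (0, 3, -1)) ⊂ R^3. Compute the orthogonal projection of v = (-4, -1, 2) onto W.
proj_W(v) = (0, -3/2, 1/2)

Set up U = [u_1 | ... | u_1] ∈ R^(3×1). The projector onto W = col(U) is P = U (U^T U)^(-1) U^T.
Compute U^T U =
  [10],
and U^T v = (-5).
Solve U^T U · c = U^T v for the coefficients: c = (-1/2). The projection is proj_W(v) = U c.
Check: (v - proj_W(v)) · u_1 = 0  (should be 0).
Result: proj_W(v) = (0, -3/2, 1/2).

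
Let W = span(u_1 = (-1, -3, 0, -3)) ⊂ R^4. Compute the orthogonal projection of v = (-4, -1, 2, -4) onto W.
proj_W(v) = (-1, -3, 0, -3)

Set up U = [u_1 | ... | u_1] ∈ R^(4×1). The projector onto W = col(U) is P = U (U^T U)^(-1) U^T.
Compute U^T U =
  [19],
and U^T v = (19).
Solve U^T U · c = U^T v for the coefficients: c = (1). The projection is proj_W(v) = U c.
Check: (v - proj_W(v)) · u_1 = 0  (should be 0).
Result: proj_W(v) = (-1, -3, 0, -3).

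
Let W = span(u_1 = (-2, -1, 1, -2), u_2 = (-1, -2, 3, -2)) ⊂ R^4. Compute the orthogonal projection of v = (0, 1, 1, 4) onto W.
proj_W(v) = (116/59, 31/59, -13/59, 98/59)

Set up U = [u_1 | ... | u_2] ∈ R^(4×2). The projector onto W = col(U) is P = U (U^T U)^(-1) U^T.
Compute U^T U =
  [10, 11]
  [11, 18],
and U^T v = (-8, -7).
Solve U^T U · c = U^T v for the coefficients: c = (-67/59, 18/59). The projection is proj_W(v) = U c.
Check: (v - proj_W(v)) · u_1 = 0  (should be 0).
Check: (v - proj_W(v)) · u_2 = 0  (should be 0).
Result: proj_W(v) = (116/59, 31/59, -13/59, 98/59).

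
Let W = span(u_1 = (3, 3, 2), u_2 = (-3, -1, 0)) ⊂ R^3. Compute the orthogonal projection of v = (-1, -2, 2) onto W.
proj_W(v) = (-30/19, -5/19, 5/19)

Set up U = [u_1 | ... | u_2] ∈ R^(3×2). The projector onto W = col(U) is P = U (U^T U)^(-1) U^T.
Compute U^T U =
  [22, -12]
  [-12, 10],
and U^T v = (-5, 5).
Solve U^T U · c = U^T v for the coefficients: c = (5/38, 25/38). The projection is proj_W(v) = U c.
Check: (v - proj_W(v)) · u_1 = 0  (should be 0).
Check: (v - proj_W(v)) · u_2 = 0  (should be 0).
Result: proj_W(v) = (-30/19, -5/19, 5/19).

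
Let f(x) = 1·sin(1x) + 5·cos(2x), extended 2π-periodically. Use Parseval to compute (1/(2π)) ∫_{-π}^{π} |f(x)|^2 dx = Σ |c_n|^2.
Σ |c_n|^2 = 13

Expand |f|^2 and use orthogonality of {sin(nx), cos(mx)} on [-π, π]:
  ∫_{-π}^{π} sin(nx)^2 dx = π, ∫ cos(mx)^2 dx = π, and cross terms integrate to 0.
So ∫_{-π}^{π} f(x)^2 dx = 1^2 · π + 5^2 · π = (1 + 25)π.
Divide by 2π: (1 + 25)/2 = 13.
By Parseval, this equals Σ |c_n|^2.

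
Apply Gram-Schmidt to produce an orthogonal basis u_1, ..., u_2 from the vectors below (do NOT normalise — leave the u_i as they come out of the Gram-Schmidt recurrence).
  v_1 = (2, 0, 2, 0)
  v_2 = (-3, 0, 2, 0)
Orthogonal basis:
  u_1 = (2, 0, 2, 0)
  u_2 = (-5/2, 0, 5/2, 0)

Apply the Gram-Schmidt recurrence
  u_1 = v_1
  u_i = v_i − Σ_{j<i} ((v_i · u_j) / (u_j · u_j)) · u_j.

Step by step this gives:
  u_1 = (2, 0, 2, 0)
  u_2 = (-5/2, 0, 5/2, 0)

Orthogonality check:
  u_2 · u_1 = 0 (should be 0)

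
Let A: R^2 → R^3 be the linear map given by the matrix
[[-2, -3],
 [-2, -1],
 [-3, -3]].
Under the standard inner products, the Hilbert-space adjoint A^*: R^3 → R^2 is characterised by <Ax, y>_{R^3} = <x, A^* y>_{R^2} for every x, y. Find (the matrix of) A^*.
A^* = A^T =
[[-2, -2, -3],
 [-3, -1, -3]]

For real matrices with standard dot products, the defining identity <Ax, y> = <x, A^* y> gives (Ax)^T y = x^T (A^*) y, i.e. x^T A^T y = x^T (A^*) y. Since this holds for all x, y, we must have A^* = A^T. Therefore
A^* =
[[-2, -2, -3],
 [-3, -1, -3]].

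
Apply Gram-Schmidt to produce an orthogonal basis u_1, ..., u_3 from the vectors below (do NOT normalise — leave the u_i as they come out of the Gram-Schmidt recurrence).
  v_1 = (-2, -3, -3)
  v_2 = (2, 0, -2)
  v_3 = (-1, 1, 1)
Orthogonal basis:
  u_1 = (-2, -3, -3)
  u_2 = (24/11, 3/11, -19/11)
  u_3 = (-15/43, 25/43, -15/43)

Apply the Gram-Schmidt recurrence
  u_1 = v_1
  u_i = v_i − Σ_{j<i} ((v_i · u_j) / (u_j · u_j)) · u_j.

Step by step this gives:
  u_1 = (-2, -3, -3)
  u_2 = (24/11, 3/11, -19/11)
  u_3 = (-15/43, 25/43, -15/43)

Orthogonality check:
  u_2 · u_1 = 0 (should be 0)
  u_3 · u_1 = 0 (should be 0)
  u_3 · u_2 = 0 (should be 0)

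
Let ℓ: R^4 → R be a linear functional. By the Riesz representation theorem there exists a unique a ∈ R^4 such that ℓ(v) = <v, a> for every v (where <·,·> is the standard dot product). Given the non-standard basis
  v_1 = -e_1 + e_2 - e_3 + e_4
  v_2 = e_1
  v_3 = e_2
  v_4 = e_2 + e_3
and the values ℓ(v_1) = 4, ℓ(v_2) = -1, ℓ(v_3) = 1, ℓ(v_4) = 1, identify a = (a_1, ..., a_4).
a = (-1, 1, 0, 2)

Write a = (a_1, ..., a_4) in the standard basis. For each basis vector v_i, ℓ(v_i) = <v_i, a> is a linear equation in the a_j's. Collect the n equations into a matrix system V a = ℓ, where row i of V is v_i (expressed in the standard basis). Since V is invertible (lower-triangular with 1s on the diagonal, up to permutation), solve by back-substitution:
  V =
[[-1, 1, -1, 1],
 [1, 0, 0, 0],
 [0, 1, 0, 0],
 [0, 1, 1, 0]]
  V a = (4, -1, 1, 1)
Solving gives a = (-1, 1, 0, 2).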